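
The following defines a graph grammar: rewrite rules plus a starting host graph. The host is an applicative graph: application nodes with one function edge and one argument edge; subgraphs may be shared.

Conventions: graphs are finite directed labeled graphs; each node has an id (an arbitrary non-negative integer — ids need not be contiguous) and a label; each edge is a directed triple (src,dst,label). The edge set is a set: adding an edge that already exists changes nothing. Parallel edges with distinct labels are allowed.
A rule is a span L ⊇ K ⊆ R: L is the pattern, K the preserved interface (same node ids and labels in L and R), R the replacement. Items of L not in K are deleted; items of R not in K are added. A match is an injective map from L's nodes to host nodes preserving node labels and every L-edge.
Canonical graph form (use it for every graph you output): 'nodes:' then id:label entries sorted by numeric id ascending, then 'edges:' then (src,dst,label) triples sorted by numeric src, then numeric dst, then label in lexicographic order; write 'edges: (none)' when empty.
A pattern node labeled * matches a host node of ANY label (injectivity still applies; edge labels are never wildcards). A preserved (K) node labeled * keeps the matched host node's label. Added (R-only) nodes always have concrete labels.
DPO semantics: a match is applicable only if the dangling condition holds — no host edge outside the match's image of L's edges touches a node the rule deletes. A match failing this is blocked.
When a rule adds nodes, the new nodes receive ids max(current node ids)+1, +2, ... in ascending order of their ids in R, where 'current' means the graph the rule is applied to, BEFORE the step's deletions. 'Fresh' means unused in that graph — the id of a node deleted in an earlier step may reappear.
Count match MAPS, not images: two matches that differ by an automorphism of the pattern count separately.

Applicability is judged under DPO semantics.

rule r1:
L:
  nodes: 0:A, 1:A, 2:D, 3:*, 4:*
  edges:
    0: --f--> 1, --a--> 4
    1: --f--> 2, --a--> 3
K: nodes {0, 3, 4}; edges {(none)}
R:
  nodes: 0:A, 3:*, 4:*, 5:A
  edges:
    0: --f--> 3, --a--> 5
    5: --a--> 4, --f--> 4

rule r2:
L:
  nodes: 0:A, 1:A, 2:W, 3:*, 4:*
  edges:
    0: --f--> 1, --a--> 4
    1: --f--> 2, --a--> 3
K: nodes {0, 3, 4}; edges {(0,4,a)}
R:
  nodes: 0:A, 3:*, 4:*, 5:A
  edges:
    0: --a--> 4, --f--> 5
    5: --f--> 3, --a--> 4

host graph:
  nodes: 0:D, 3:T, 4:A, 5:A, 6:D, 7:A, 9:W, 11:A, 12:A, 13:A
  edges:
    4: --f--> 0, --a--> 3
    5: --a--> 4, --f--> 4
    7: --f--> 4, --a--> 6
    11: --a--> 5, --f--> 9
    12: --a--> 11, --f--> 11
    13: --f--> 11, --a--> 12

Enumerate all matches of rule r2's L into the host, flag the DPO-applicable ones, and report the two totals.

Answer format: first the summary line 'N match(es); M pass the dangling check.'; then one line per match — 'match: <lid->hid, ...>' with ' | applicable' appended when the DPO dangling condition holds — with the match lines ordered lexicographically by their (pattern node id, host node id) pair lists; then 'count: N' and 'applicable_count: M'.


1 match(es); 0 pass the dangling check.
match: 0->13, 1->11, 2->9, 3->5, 4->12
count: 1
applicable_count: 0


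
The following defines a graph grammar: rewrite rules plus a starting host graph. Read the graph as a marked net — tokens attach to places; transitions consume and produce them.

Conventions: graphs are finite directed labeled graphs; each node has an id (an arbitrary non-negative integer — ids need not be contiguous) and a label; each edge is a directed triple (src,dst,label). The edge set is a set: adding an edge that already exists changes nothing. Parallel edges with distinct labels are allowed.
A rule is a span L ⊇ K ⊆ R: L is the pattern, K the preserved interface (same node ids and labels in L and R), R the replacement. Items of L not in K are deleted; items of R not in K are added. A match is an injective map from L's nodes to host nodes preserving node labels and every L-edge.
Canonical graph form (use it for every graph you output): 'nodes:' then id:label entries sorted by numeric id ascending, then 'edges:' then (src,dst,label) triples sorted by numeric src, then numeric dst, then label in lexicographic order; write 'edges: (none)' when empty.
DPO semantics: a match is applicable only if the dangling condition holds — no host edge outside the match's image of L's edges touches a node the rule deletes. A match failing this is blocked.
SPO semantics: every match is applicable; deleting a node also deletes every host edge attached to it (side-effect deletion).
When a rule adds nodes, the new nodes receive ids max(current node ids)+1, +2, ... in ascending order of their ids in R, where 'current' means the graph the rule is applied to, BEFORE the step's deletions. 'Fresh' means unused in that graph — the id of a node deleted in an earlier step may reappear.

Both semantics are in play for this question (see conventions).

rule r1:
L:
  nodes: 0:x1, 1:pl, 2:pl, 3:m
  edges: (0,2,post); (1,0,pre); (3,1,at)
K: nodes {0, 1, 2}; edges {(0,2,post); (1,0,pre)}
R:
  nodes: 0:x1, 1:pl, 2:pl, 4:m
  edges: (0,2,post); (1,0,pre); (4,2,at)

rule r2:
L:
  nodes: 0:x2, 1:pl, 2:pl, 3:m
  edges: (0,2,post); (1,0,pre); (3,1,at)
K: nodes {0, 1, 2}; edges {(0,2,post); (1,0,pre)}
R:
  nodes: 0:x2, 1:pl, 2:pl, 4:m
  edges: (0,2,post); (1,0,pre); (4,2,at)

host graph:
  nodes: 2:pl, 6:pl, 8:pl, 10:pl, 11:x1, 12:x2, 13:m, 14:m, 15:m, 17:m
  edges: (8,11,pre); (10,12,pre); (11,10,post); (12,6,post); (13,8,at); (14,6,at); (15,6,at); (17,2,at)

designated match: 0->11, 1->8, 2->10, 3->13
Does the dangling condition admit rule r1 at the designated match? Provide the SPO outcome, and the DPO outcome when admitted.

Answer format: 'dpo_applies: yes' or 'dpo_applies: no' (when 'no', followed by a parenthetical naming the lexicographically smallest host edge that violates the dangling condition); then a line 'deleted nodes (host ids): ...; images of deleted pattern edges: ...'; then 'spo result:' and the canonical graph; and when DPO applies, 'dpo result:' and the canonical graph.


dpo_applies: yes
deleted nodes (host ids): 13; images of deleted pattern edges: (13,8,at)
spo result:
nodes: 2:pl, 6:pl, 8:pl, 10:pl, 11:x1, 12:x2, 14:m, 15:m, 17:m, 18:m
edges: (8,11,pre); (10,12,pre); (11,10,post); (12,6,post); (14,6,at); (15,6,at); (17,2,at); (18,10,at)
dpo result:
nodes: 2:pl, 6:pl, 8:pl, 10:pl, 11:x1, 12:x2, 14:m, 15:m, 17:m, 18:m
edges: (8,11,pre); (10,12,pre); (11,10,post); (12,6,post); (14,6,at); (15,6,at); (17,2,at); (18,10,at)


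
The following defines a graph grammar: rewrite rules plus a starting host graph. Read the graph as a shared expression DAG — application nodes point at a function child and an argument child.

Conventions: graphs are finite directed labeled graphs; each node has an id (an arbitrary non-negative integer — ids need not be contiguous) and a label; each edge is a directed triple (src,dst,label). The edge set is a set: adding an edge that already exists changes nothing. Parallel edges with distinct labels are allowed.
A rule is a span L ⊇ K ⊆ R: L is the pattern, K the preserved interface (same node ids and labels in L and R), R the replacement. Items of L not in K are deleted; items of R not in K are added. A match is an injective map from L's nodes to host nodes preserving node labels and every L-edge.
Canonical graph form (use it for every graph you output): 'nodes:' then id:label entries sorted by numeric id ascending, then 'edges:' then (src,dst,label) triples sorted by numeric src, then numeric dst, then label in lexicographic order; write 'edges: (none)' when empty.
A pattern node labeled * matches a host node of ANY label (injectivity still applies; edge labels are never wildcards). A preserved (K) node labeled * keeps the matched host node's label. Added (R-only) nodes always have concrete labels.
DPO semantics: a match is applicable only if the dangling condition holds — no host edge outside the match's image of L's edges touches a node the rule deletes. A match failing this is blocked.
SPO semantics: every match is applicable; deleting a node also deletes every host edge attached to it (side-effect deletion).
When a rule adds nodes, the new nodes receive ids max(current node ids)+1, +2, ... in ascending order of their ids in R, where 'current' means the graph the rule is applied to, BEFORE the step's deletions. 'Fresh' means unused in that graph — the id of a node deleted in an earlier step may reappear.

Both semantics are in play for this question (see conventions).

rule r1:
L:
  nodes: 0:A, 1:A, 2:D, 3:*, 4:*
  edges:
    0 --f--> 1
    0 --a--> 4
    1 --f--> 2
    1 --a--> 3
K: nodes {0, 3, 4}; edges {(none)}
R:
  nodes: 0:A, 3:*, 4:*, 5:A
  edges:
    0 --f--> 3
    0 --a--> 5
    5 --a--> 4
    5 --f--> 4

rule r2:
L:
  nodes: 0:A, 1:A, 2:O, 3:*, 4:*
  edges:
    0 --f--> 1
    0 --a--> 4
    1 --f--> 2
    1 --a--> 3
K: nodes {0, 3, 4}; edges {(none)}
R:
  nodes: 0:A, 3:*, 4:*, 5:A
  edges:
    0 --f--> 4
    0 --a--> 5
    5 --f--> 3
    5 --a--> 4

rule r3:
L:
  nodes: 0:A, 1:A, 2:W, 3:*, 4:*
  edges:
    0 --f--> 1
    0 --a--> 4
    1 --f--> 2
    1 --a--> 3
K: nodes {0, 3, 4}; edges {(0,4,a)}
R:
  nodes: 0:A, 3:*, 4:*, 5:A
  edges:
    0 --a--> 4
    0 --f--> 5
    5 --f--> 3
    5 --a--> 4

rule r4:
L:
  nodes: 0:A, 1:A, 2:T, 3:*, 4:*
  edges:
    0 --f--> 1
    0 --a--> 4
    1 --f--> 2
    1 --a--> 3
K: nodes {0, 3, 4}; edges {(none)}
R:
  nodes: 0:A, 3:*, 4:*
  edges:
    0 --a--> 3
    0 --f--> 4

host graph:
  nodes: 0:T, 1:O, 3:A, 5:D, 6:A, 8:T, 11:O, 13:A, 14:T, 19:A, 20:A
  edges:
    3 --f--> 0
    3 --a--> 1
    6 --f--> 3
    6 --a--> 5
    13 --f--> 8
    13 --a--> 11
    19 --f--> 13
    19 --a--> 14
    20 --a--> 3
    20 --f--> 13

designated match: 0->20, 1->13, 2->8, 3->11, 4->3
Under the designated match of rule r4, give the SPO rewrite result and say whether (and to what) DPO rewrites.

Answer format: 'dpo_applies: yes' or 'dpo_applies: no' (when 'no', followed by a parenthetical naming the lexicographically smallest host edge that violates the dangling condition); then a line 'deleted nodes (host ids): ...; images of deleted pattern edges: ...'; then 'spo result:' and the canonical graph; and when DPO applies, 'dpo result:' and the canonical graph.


dpo_applies: no
(the rule deletes node 13, which keeps host edge (19,13,f) outside the match image — the dangling condition fails, DPO blocks; SPO proceeds and side-deletes such edges)
deleted nodes (host ids): 8, 13; images of deleted pattern edges: (13,8,f); (13,11,a); (20,3,a); (20,13,f)
spo result:
nodes: 0:T, 1:O, 3:A, 5:D, 6:A, 11:O, 14:T, 19:A, 20:A
edges: (3,0,f); (3,1,a); (6,3,f); (6,5,a); (19,14,a); (20,3,f); (20,11,a)


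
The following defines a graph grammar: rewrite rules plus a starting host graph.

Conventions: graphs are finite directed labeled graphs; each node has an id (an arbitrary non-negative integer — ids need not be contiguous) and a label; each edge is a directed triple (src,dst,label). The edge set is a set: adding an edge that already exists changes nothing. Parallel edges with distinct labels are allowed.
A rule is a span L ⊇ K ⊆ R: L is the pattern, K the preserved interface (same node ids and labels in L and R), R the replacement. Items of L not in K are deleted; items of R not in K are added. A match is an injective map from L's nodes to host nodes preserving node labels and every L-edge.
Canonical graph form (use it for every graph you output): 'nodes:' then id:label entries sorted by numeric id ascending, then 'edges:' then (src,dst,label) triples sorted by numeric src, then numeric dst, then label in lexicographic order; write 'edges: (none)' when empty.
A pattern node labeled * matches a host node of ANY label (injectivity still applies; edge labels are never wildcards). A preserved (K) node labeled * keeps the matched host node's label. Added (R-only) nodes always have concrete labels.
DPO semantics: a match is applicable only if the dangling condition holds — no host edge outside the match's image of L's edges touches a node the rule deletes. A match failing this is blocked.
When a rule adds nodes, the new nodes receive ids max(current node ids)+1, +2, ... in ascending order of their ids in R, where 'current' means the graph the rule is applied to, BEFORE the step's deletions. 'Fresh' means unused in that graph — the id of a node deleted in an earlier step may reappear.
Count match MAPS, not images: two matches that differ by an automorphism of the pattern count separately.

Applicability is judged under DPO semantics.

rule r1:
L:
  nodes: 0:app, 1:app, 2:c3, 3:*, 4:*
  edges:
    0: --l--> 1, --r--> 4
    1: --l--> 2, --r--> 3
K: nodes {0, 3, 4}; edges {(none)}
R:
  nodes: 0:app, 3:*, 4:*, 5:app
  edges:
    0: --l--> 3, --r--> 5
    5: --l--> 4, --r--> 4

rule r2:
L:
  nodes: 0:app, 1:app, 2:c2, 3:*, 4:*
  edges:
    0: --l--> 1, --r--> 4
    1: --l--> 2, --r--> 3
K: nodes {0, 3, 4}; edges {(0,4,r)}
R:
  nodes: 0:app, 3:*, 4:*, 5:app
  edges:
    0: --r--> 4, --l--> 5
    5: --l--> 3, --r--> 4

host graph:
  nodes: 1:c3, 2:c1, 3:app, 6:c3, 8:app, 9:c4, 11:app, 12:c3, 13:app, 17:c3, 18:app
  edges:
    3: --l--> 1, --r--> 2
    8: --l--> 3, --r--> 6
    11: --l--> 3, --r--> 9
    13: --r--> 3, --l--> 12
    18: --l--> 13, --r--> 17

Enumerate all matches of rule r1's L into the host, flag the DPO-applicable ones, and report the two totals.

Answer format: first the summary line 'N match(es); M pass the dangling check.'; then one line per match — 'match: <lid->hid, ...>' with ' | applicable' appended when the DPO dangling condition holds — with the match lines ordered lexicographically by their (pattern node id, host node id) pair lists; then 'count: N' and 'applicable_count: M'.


3 match(es); 1 pass the dangling check.
match: 0->8, 1->3, 2->1, 3->2, 4->6
match: 0->11, 1->3, 2->1, 3->2, 4->9
match: 0->18, 1->13, 2->12, 3->3, 4->17 | applicable
count: 3
applicable_count: 1


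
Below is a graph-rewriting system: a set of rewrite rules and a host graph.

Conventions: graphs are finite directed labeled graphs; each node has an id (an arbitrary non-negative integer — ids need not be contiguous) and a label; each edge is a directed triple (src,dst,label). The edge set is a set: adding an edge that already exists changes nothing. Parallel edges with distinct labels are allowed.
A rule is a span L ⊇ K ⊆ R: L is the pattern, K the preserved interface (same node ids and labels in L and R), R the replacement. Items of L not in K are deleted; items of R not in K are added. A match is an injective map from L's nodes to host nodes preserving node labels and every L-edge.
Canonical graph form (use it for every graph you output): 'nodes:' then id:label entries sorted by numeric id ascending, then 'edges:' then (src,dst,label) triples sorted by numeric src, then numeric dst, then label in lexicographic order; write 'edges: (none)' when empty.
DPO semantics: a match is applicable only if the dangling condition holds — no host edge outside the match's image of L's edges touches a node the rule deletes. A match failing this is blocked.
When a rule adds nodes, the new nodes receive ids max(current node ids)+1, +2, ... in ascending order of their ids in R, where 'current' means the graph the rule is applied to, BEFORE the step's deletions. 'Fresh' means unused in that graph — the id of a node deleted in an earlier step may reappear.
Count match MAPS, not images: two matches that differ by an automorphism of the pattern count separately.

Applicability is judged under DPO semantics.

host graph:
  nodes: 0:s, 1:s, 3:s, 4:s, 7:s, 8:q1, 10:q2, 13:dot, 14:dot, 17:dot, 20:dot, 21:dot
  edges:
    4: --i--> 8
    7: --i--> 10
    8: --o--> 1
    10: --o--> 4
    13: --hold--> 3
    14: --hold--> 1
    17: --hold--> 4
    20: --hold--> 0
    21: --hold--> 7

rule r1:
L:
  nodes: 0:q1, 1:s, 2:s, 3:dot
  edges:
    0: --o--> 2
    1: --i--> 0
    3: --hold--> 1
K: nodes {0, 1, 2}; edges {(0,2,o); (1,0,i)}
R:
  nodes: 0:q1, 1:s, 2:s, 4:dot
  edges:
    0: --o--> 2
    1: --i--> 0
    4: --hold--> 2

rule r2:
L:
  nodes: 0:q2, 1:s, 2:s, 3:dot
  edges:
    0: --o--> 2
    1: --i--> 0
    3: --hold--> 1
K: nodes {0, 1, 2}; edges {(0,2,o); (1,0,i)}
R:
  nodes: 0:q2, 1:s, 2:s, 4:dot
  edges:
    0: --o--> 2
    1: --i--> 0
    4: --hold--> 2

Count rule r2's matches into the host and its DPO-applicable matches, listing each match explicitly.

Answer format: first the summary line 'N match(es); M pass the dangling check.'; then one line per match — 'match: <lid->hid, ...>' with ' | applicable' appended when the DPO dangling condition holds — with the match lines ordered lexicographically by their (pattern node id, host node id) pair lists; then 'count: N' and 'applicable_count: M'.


1 match(es); 1 pass the dangling check.
match: 0->10, 1->7, 2->4, 3->21 | applicable
count: 1
applicable_count: 1


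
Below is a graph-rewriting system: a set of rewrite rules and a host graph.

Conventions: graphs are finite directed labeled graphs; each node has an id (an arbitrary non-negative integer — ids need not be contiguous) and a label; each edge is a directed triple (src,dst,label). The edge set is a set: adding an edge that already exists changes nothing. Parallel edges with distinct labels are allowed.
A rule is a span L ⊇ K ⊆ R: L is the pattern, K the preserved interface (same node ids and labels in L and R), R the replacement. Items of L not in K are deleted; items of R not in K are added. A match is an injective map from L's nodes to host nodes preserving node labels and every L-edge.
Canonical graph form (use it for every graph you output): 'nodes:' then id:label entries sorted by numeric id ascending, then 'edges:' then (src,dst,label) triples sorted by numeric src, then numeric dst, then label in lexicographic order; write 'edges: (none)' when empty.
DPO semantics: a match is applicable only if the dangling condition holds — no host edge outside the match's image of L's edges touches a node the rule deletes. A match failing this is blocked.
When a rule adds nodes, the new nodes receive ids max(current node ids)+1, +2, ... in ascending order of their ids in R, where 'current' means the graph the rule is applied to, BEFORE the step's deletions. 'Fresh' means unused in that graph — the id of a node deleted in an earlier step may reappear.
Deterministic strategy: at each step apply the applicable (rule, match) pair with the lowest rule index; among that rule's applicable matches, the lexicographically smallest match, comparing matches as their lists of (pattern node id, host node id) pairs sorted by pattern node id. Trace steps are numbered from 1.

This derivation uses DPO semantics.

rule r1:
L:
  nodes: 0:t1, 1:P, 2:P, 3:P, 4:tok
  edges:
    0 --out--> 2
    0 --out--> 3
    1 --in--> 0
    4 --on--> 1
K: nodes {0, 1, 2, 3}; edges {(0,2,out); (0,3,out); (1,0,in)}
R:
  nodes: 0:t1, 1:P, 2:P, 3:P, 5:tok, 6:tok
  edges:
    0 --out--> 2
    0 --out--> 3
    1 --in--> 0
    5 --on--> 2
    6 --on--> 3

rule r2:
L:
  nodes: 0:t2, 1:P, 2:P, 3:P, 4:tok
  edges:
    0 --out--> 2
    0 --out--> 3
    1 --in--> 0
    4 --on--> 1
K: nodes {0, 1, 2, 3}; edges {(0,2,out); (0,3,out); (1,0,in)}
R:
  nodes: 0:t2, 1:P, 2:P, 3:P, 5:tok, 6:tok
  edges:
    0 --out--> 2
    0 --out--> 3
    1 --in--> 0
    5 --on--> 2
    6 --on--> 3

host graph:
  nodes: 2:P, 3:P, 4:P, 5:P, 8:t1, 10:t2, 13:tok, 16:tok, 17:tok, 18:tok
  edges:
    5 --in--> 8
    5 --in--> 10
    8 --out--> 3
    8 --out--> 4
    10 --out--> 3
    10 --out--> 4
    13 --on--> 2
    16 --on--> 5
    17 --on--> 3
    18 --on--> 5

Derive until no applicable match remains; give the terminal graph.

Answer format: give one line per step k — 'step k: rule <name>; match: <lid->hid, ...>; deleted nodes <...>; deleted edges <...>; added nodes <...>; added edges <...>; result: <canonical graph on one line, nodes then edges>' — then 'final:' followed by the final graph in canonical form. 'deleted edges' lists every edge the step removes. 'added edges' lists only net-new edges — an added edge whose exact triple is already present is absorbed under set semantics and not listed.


step 1: rule r1; match: 0->8, 1->5, 2->3, 3->4, 4->16; deleted nodes 16; deleted edges (16,5,on); added nodes 19, 20; added edges (19,3,on); (20,4,on); result: nodes: 2:P, 3:P, 4:P, 5:P, 8:t1, 10:t2, 13:tok, 17:tok, 18:tok, 19:tok, 20:tok edges: (5,8,in); (5,10,in); (8,3,out); (8,4,out); (10,3,out); (10,4,out); (13,2,on); (17,3,on); (18,5,on); (19,3,on); (20,4,on)
step 2: rule r1; match: 0->8, 1->5, 2->3, 3->4, 4->18; deleted nodes 18; deleted edges (18,5,on); added nodes 21, 22; added edges (21,3,on); (22,4,on); result: nodes: 2:P, 3:P, 4:P, 5:P, 8:t1, 10:t2, 13:tok, 17:tok, 19:tok, 20:tok, 21:tok, 22:tok edges: (5,8,in); (5,10,in); (8,3,out); (8,4,out); (10,3,out); (10,4,out); (13,2,on); (17,3,on); (19,3,on); (20,4,on); (21,3,on); (22,4,on)
final:
nodes: 2:P, 3:P, 4:P, 5:P, 8:t1, 10:t2, 13:tok, 17:tok, 19:tok, 20:tok, 21:tok, 22:tok
edges: (5,8,in); (5,10,in); (8,3,out); (8,4,out); (10,3,out); (10,4,out); (13,2,on); (17,3,on); (19,3,on); (20,4,on); (21,3,on); (22,4,on)


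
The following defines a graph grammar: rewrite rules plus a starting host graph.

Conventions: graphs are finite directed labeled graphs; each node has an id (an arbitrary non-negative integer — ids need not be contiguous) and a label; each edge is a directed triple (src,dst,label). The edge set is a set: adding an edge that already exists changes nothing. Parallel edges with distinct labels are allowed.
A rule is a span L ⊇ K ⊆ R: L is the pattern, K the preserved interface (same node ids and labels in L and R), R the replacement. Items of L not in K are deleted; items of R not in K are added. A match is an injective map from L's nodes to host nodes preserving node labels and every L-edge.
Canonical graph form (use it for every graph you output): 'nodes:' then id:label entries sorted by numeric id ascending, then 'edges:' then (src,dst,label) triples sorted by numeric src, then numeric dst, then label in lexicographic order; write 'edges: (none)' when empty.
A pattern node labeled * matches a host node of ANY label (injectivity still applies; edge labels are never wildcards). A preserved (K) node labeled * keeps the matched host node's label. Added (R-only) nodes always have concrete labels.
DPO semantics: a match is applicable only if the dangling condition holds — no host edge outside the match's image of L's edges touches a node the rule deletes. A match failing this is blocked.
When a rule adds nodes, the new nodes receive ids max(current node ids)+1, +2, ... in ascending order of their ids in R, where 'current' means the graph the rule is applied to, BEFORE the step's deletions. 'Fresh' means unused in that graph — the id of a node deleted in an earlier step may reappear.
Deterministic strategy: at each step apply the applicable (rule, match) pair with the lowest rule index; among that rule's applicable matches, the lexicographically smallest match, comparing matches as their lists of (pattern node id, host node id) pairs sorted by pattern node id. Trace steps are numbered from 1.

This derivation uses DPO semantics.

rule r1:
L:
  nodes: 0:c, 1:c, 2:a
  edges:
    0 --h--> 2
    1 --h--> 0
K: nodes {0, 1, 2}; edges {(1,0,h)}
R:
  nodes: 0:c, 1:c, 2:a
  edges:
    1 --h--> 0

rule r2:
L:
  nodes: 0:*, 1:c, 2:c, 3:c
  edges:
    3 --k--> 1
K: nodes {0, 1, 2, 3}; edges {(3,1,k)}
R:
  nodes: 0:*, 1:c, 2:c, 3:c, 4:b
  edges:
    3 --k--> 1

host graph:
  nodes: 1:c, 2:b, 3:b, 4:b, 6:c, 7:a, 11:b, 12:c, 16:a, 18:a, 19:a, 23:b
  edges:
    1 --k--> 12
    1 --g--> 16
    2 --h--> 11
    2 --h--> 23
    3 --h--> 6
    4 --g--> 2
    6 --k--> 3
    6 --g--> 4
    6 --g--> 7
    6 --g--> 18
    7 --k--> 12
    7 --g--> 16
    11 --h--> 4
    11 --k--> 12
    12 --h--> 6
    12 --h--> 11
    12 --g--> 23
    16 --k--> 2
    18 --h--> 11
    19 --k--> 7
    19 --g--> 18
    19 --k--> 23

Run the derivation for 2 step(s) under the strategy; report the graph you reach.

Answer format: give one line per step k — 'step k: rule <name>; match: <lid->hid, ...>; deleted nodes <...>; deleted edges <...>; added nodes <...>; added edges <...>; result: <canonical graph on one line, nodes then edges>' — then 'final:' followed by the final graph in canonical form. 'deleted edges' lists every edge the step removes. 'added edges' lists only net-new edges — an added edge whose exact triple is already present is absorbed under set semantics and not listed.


step 1: rule r2; match: 0->2, 1->12, 2->6, 3->1; deleted nodes (none); deleted edges (none); added nodes 24; added edges (none); result: nodes: 1:c, 2:b, 3:b, 4:b, 6:c, 7:a, 11:b, 12:c, 16:a, 18:a, 19:a, 23:b, 24:b edges: (1,12,k); (1,16,g); (2,11,h); (2,23,h); (3,6,h); (4,2,g); (6,3,k); (6,4,g); (6,7,g); (6,18,g); (7,12,k); (7,16,g); (11,4,h); (11,12,k); (12,6,h); (12,11,h); (12,23,g); (16,2,k); (18,11,h); (19,7,k); (19,18,g); (19,23,k)
step 2: rule r2; match: 0->2, 1->12, 2->6, 3->1; deleted nodes (none); deleted edges (none); added nodes 25; added edges (none); result: nodes: 1:c, 2:b, 3:b, 4:b, 6:c, 7:a, 11:b, 12:c, 16:a, 18:a, 19:a, 23:b, 24:b, 25:b edges: (1,12,k); (1,16,g); (2,11,h); (2,23,h); (3,6,h); (4,2,g); (6,3,k); (6,4,g); (6,7,g); (6,18,g); (7,12,k); (7,16,g); (11,4,h); (11,12,k); (12,6,h); (12,11,h); (12,23,g); (16,2,k); (18,11,h); (19,7,k); (19,18,g); (19,23,k)
final:
nodes: 1:c, 2:b, 3:b, 4:b, 6:c, 7:a, 11:b, 12:c, 16:a, 18:a, 19:a, 23:b, 24:b, 25:b
edges: (1,12,k); (1,16,g); (2,11,h); (2,23,h); (3,6,h); (4,2,g); (6,3,k); (6,4,g); (6,7,g); (6,18,g); (7,12,k); (7,16,g); (11,4,h); (11,12,k); (12,6,h); (12,11,h); (12,23,g); (16,2,k); (18,11,h); (19,7,k); (19,18,g); (19,23,k)


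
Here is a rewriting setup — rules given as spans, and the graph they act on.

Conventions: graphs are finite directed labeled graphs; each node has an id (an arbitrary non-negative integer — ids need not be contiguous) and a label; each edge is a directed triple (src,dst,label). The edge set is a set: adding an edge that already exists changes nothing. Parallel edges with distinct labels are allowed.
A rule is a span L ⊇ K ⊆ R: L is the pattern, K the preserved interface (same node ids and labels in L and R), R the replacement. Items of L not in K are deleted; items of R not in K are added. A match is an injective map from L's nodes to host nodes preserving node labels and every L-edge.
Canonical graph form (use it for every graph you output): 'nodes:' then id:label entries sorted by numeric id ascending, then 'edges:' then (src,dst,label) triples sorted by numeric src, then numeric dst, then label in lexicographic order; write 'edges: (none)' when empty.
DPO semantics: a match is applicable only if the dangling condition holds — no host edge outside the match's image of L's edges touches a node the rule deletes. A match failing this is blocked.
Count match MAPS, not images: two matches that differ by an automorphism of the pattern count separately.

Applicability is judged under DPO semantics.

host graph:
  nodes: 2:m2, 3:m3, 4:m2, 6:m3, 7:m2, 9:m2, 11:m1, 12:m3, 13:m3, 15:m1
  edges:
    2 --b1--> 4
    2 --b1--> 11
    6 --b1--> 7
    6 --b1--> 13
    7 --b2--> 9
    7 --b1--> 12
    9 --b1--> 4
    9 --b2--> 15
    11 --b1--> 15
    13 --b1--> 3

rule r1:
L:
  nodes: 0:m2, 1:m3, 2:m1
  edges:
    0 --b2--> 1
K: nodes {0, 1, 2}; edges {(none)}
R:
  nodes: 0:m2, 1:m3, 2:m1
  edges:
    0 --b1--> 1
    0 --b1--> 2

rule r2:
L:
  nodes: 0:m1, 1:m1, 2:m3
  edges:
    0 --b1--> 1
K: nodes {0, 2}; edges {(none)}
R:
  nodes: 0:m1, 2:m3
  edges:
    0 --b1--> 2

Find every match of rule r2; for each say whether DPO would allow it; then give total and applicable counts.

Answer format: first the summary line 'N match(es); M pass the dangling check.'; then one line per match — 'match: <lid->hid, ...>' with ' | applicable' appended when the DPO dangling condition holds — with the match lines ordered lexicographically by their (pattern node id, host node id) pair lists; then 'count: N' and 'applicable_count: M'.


4 match(es); 0 pass the dangling check.
match: 0->11, 1->15, 2->3
match: 0->11, 1->15, 2->6
match: 0->11, 1->15, 2->12
match: 0->11, 1->15, 2->13
count: 4
applicable_count: 0


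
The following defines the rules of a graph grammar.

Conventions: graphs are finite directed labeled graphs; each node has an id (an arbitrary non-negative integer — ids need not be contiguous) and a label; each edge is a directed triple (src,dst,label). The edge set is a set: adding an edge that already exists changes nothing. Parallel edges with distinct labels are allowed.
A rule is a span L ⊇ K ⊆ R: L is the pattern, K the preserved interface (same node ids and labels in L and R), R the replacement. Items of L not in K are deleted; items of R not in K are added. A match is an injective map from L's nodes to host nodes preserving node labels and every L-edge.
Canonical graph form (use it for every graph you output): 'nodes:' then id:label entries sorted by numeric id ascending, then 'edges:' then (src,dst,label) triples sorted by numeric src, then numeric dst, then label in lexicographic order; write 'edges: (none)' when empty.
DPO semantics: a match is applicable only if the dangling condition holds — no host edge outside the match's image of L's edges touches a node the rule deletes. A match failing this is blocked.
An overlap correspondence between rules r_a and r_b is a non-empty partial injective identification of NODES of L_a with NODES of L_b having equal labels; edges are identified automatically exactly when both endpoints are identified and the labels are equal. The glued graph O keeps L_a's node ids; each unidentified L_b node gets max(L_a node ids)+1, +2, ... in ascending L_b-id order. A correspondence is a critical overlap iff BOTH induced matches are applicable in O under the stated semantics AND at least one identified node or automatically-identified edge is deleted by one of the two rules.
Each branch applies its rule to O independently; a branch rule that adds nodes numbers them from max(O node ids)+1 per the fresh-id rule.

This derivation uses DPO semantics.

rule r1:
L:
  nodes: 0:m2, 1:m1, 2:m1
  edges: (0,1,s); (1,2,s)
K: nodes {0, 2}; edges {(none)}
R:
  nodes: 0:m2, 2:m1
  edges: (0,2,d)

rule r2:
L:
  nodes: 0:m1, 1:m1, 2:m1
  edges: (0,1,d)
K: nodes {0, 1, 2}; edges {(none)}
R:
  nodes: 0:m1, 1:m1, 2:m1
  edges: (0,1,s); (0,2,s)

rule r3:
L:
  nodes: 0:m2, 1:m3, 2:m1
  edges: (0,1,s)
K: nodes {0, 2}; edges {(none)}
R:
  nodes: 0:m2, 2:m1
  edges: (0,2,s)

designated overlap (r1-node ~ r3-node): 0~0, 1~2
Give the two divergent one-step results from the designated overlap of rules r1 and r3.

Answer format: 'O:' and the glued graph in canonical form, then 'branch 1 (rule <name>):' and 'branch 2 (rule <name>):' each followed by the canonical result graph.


O:
nodes: 0:m2, 1:m1, 2:m1, 3:m3
edges: (0,1,s); (0,3,s); (1,2,s)
branch 1 (rule r1):
nodes: 0:m2, 2:m1, 3:m3
edges: (0,2,d); (0,3,s)
branch 2 (rule r3):
nodes: 0:m2, 1:m1, 2:m1
edges: (0,1,s); (1,2,s)


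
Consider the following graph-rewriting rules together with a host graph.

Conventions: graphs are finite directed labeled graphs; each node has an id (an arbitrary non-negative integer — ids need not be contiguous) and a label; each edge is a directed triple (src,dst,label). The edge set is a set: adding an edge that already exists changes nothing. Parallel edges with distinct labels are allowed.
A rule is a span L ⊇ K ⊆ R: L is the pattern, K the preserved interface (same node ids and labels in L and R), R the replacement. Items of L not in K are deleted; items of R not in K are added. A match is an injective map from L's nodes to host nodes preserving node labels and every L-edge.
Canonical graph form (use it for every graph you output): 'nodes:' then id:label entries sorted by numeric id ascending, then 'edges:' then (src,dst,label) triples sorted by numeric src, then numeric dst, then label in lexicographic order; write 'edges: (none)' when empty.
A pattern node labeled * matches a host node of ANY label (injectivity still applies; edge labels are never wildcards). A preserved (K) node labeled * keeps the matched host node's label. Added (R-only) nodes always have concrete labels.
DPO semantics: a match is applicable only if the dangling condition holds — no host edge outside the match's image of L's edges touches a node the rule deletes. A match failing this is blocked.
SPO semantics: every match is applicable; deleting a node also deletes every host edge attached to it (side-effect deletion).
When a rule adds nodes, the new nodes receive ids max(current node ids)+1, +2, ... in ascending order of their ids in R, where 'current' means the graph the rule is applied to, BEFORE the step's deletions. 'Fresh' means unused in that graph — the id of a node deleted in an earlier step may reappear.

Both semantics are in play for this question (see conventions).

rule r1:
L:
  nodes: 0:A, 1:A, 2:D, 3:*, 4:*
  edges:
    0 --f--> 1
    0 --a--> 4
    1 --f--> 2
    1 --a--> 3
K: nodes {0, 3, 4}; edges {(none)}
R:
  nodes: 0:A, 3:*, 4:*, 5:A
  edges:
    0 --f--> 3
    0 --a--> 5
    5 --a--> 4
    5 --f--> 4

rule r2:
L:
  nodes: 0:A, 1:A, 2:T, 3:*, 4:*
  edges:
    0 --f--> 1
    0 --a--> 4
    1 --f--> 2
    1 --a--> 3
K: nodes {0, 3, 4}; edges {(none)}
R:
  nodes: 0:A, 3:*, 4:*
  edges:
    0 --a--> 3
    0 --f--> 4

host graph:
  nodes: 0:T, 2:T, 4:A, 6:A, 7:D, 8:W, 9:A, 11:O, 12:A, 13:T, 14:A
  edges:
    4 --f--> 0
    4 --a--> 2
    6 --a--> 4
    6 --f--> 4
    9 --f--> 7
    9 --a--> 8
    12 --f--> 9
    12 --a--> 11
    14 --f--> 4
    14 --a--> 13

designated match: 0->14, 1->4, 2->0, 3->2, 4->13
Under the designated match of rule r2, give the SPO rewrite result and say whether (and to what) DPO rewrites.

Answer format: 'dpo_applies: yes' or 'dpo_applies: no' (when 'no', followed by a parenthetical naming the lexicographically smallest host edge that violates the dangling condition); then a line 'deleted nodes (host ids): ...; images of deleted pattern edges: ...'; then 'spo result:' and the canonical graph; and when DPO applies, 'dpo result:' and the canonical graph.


dpo_applies: no
(the rule deletes node 4, which keeps host edge (6,4,a) outside the match image — the dangling condition fails, DPO blocks; SPO proceeds and side-deletes such edges)
deleted nodes (host ids): 0, 4; images of deleted pattern edges: (4,0,f); (4,2,a); (14,4,f); (14,13,a)
spo result:
nodes: 2:T, 6:A, 7:D, 8:W, 9:A, 11:O, 12:A, 13:T, 14:A
edges: (9,7,f); (9,8,a); (12,9,f); (12,11,a); (14,2,a); (14,13,f)


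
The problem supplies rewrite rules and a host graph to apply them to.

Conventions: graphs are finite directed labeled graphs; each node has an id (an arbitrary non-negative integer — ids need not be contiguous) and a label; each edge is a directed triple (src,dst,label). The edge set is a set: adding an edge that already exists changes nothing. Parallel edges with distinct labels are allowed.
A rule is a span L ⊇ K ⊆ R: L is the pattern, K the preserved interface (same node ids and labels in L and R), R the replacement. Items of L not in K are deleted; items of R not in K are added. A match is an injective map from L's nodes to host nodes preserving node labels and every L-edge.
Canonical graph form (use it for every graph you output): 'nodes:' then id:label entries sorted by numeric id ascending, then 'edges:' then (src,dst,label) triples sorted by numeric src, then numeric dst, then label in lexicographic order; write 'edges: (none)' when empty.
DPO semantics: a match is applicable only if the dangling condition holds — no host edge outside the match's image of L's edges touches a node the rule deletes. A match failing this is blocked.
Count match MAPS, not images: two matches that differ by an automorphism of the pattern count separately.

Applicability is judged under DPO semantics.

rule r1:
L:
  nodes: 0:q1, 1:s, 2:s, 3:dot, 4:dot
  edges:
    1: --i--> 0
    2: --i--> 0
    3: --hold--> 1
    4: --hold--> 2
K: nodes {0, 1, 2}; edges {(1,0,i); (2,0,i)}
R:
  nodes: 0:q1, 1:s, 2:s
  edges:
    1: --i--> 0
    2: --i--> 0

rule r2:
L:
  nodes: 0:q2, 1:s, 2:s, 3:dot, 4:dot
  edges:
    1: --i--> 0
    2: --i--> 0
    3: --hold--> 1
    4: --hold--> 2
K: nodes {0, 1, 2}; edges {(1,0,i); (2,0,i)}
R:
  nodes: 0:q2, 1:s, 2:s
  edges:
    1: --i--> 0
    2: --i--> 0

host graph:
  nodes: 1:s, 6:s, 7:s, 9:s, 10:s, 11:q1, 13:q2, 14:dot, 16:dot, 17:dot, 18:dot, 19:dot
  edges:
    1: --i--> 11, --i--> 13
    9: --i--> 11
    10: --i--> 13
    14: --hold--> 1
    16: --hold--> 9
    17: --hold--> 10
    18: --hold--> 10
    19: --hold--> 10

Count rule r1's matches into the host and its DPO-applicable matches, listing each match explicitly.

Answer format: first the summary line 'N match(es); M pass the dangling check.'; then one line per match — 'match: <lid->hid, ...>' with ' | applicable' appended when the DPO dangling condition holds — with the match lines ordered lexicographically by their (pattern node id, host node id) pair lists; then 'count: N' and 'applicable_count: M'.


2 match(es); 2 pass the dangling check.
match: 0->11, 1->1, 2->9, 3->14, 4->16 | applicable
match: 0->11, 1->9, 2->1, 3->16, 4->14 | applicable
count: 2
applicable_count: 2


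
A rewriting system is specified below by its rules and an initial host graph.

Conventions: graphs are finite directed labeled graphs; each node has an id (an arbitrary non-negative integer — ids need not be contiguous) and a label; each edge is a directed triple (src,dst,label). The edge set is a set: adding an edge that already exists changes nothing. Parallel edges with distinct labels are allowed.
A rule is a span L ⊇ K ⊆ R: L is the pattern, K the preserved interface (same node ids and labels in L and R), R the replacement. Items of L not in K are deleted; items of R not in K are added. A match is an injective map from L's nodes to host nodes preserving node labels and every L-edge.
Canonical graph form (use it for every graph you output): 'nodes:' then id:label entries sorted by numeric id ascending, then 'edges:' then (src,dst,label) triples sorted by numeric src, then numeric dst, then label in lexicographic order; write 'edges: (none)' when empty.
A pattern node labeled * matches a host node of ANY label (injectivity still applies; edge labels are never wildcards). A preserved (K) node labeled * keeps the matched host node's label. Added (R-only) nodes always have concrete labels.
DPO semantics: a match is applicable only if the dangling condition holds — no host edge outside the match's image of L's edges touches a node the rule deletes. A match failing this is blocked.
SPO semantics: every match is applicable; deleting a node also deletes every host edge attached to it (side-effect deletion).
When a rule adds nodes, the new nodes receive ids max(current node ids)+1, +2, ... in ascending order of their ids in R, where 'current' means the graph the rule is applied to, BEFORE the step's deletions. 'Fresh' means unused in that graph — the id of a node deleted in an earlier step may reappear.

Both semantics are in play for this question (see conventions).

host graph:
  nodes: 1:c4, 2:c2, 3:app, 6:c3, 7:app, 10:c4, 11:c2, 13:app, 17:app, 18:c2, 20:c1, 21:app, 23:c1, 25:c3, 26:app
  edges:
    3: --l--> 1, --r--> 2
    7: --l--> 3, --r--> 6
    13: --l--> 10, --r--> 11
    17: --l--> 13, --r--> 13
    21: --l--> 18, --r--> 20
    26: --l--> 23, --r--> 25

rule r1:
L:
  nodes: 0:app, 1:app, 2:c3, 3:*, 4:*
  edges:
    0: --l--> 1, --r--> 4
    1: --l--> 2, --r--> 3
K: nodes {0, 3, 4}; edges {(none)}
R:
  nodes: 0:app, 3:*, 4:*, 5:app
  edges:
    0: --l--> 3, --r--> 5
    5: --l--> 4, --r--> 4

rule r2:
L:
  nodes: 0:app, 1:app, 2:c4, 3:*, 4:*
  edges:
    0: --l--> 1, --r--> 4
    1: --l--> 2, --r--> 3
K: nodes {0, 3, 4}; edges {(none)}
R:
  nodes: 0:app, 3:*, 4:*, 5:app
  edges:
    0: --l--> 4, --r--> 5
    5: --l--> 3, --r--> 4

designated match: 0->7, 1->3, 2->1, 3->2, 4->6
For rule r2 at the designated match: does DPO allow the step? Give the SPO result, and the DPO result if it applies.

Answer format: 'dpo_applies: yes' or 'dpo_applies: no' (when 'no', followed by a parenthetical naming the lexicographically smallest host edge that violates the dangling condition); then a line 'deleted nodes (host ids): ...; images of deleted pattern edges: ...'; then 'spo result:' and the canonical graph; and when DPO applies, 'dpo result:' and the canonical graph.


dpo_applies: yes
deleted nodes (host ids): 1, 3; images of deleted pattern edges: (3,1,l); (3,2,r); (7,3,l); (7,6,r)
spo result:
nodes: 2:c2, 6:c3, 7:app, 10:c4, 11:c2, 13:app, 17:app, 18:c2, 20:c1, 21:app, 23:c1, 25:c3, 26:app, 27:app
edges: (7,6,l); (7,27,r); (13,10,l); (13,11,r); (17,13,l); (17,13,r); (21,18,l); (21,20,r); (26,23,l); (26,25,r); (27,2,l); (27,6,r)
dpo result:
nodes: 2:c2, 6:c3, 7:app, 10:c4, 11:c2, 13:app, 17:app, 18:c2, 20:c1, 21:app, 23:c1, 25:c3, 26:app, 27:app
edges: (7,6,l); (7,27,r); (13,10,l); (13,11,r); (17,13,l); (17,13,r); (21,18,l); (21,20,r); (26,23,l); (26,25,r); (27,2,l); (27,6,r)
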